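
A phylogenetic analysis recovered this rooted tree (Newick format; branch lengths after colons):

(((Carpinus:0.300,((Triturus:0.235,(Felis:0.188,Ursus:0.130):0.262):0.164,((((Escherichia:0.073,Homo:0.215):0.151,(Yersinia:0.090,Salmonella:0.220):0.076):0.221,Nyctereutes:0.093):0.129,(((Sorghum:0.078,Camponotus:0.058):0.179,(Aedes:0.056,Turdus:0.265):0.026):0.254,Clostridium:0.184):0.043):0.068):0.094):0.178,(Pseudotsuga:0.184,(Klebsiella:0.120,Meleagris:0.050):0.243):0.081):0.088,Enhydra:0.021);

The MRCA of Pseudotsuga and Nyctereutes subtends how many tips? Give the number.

The MRCA of Pseudotsuga and Nyctereutes is the node subtending ((Carpinus,((Triturus,(Felis,Ursus)),((((Escherichia,Homo),(Yersinia,Salmonella)),Nyctereutes),(((Sorghum,Camponotus),(Aedes,Turdus)),Clostridium)))),(Pseudotsuga,(Klebsiella,Meleagris))).
That clade contains 17 terminal taxa: Aedes, Camponotus, Carpinus, Clostridium, Escherichia, Felis, Homo, Klebsiella, Meleagris, Nyctereutes, Pseudotsuga, Salmonella, Sorghum, Triturus, Turdus, Ursus, Yersinia.

17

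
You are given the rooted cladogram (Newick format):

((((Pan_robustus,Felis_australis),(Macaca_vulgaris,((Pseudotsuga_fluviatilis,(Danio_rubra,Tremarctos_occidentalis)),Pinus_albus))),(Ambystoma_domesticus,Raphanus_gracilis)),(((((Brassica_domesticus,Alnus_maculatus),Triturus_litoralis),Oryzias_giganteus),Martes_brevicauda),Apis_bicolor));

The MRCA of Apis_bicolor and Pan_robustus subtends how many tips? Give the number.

15

The MRCA of Apis_bicolor and Pan_robustus is the root, so the clade is the entire tree.
That clade contains 15 terminal taxa: Alnus_maculatus, Ambystoma_domesticus, Apis_bicolor, Brassica_domesticus, Danio_rubra, Felis_australis, Macaca_vulgaris, Martes_brevicauda, Oryzias_giganteus, Pan_robustus, Pinus_albus, Pseudotsuga_fluviatilis, Raphanus_gracilis, Tremarctos_occidentalis, Triturus_litoralis.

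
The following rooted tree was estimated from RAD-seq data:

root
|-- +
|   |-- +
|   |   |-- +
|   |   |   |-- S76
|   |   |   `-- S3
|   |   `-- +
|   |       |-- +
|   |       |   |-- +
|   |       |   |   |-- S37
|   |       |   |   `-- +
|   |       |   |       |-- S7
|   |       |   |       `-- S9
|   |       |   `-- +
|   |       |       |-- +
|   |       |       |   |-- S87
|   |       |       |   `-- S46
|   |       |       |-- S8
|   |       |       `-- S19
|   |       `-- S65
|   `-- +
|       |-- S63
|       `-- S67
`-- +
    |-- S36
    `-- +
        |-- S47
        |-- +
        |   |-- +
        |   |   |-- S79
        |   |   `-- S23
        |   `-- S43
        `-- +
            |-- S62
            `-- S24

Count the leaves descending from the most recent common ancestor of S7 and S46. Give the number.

7

The MRCA of S7 and S46 is the node subtending ((S37,(S7,S9)),((S87,S46),S8,S19)).
That clade contains 7 terminal taxa: S19, S37, S46, S7, S8, S87, S9.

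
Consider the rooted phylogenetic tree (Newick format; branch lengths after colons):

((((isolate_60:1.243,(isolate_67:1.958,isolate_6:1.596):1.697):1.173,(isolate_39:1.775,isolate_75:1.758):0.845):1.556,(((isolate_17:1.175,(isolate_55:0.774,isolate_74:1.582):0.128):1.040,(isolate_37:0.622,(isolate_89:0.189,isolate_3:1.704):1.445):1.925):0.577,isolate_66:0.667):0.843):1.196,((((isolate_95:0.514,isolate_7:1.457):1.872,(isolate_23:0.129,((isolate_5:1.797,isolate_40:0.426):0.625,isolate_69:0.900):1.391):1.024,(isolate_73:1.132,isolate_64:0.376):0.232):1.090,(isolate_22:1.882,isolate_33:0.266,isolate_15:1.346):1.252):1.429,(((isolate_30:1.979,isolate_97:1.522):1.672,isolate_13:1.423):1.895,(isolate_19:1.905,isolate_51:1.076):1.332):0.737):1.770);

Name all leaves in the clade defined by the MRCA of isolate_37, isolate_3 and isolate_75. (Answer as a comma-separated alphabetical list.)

isolate_17, isolate_3, isolate_37, isolate_39, isolate_55, isolate_6, isolate_60, isolate_66, isolate_67, isolate_74, isolate_75, isolate_89

Tracing isolate_37: it sits inside (isolate_37,(isolate_89,isolate_3)).
Tracing isolate_3: it sits inside (isolate_89,isolate_3).
Tracing isolate_75: it sits inside (isolate_39,isolate_75).
The smallest clade enclosing all 3 is (((isolate_60,(isolate_67,isolate_6)),(isolate_39,isolate_75)),(((isolate_17,(isolate_55,isolate_74)),(isolate_37,(isolate_89,isolate_3))),isolate_66)); the answer is its 12 terminal taxa in alphabetical order.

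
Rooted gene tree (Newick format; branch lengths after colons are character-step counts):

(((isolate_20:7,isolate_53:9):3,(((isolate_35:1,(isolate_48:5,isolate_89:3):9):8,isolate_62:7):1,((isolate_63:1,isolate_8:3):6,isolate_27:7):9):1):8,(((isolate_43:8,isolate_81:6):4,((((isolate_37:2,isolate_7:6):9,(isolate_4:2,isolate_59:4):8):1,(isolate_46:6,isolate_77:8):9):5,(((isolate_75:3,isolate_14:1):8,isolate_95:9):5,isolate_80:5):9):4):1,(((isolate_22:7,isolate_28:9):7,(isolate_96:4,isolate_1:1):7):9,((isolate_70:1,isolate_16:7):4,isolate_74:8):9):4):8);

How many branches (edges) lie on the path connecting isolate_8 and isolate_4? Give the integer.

12

The MRCA of isolate_8 and isolate_4 is the root of the tree.
From isolate_8 up to that node: 5 branches. From isolate_4 up to the same node: 7 branches. Total: 5 + 7 = 12.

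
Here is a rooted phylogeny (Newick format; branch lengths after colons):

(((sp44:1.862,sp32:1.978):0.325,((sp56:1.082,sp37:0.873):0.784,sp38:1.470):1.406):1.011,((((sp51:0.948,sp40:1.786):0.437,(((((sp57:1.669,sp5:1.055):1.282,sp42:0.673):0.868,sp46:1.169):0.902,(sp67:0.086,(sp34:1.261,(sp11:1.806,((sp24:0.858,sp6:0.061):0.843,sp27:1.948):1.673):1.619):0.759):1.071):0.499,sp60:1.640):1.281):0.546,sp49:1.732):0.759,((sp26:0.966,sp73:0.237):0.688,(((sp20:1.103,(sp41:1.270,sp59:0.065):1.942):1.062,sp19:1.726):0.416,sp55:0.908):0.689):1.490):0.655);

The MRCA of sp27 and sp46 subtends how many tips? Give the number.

10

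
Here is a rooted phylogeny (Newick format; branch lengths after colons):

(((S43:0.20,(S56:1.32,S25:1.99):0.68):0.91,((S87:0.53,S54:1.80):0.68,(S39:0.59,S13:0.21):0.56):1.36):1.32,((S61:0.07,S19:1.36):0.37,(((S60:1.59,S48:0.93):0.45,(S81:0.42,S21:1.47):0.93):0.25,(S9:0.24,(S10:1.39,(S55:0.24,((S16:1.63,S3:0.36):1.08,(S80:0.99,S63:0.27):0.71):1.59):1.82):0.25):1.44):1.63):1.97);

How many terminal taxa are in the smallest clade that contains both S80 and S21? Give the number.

The MRCA of S80 and S21 is the node subtending (((S60,S48),(S81,S21)),(S9,(S10,(S55,((S16,S3),(S80,S63)))))).
That clade contains 11 terminal taxa: S10, S16, S21, S3, S48, S55, S60, S63, S80, S81, S9.

11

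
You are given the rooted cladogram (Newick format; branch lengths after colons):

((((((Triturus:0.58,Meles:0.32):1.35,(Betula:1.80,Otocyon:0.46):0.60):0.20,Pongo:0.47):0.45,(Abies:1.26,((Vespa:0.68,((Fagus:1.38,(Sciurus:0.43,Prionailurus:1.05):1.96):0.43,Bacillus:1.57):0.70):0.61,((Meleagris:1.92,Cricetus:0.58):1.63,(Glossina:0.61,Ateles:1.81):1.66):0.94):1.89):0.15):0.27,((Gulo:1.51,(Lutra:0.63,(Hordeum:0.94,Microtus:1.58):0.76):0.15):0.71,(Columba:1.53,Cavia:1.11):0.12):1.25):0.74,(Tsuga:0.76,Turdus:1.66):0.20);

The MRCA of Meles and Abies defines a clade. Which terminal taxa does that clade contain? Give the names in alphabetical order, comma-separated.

Abies, Ateles, Bacillus, Betula, Cricetus, Fagus, Glossina, Meleagris, Meles, Otocyon, Pongo, Prionailurus, Sciurus, Triturus, Vespa

Tracing Meles: it sits inside (Triturus,Meles).
Tracing Abies: it sits inside (Abies,((Vespa,((Fagus,(Sciurus,Prionailurus)),Bacillus)),((Meleagris,Cricetus),(Glossina,Ateles)))).
The smallest clade enclosing both is ((((Triturus,Meles),(Betula,Otocyon)),Pongo),(Abies,((Vespa,((Fagus,(Sciurus,Prionailurus)),Bacillus)),((Meleagris,Cricetus),(Glossina,Ateles))))); the answer is its 15 terminal taxa in alphabetical order.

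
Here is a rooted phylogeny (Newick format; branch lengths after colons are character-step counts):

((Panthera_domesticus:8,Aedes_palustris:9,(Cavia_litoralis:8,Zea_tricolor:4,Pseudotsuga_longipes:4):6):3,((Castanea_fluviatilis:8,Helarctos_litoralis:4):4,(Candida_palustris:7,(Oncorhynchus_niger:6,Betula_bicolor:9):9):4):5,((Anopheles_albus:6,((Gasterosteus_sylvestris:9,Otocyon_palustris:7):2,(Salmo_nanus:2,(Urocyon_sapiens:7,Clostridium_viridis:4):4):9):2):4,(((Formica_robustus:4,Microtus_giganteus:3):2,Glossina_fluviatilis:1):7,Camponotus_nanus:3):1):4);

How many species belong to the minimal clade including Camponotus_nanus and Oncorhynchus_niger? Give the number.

20

The MRCA of Camponotus_nanus and Oncorhynchus_niger is the root, so the clade is the entire tree.
That clade contains 20 terminal taxa: Aedes_palustris, Anopheles_albus, Betula_bicolor, Camponotus_nanus, Candida_palustris, Castanea_fluviatilis, Cavia_litoralis, Clostridium_viridis, Formica_robustus, Gasterosteus_sylvestris, Glossina_fluviatilis, Helarctos_litoralis, Microtus_giganteus, Oncorhynchus_niger, Otocyon_palustris, Panthera_domesticus, Pseudotsuga_longipes, Salmo_nanus, Urocyon_sapiens, Zea_tricolor.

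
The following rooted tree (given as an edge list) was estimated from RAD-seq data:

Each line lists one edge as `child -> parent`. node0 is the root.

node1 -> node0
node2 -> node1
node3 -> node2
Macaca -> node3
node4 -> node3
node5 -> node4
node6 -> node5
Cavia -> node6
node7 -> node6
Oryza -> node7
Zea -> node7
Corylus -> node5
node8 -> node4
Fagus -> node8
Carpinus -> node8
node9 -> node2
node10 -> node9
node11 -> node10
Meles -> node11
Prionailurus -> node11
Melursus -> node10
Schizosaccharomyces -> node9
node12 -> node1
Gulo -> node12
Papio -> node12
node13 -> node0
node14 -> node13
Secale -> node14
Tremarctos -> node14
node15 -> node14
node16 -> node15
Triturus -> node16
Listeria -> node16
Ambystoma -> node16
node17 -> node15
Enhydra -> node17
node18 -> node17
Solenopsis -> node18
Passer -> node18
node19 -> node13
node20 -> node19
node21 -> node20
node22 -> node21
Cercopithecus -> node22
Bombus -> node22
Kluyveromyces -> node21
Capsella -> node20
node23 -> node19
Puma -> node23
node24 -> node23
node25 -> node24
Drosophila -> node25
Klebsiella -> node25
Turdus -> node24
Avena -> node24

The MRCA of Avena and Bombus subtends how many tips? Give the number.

9

The MRCA of Avena and Bombus is the node subtending ((((Cercopithecus,Bombus),Kluyveromyces),Capsella),(Puma,((Drosophila,Klebsiella),Turdus,Avena))).
That clade contains 9 terminal taxa: Avena, Bombus, Capsella, Cercopithecus, Drosophila, Klebsiella, Kluyveromyces, Puma, Turdus.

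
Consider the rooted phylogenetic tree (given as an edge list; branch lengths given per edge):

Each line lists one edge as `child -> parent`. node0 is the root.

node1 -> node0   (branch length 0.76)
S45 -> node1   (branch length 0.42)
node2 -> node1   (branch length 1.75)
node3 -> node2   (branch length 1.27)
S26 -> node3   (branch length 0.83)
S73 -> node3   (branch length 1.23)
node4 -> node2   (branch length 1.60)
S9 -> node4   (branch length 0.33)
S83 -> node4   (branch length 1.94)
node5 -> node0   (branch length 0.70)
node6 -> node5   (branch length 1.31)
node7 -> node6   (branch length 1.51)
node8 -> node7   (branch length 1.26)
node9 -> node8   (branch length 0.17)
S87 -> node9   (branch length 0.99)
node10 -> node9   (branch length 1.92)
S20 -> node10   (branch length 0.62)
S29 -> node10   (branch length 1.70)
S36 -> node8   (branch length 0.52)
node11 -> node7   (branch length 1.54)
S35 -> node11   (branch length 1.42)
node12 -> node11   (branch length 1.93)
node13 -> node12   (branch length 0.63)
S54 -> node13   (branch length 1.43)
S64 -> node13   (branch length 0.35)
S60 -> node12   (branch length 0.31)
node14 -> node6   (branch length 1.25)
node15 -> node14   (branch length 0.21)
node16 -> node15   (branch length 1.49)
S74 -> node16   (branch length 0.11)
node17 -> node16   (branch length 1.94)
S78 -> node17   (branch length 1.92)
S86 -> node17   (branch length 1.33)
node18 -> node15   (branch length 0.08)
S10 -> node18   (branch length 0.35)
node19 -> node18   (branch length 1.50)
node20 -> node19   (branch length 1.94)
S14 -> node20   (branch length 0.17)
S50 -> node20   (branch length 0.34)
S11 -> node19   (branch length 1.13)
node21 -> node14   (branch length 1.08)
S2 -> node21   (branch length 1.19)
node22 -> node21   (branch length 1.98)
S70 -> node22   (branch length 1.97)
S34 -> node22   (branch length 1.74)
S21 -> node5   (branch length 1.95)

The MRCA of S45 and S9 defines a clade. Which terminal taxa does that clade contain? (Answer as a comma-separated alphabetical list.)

Tracing S45: it sits inside (S45,((S26,S73),(S9,S83))).
Tracing S9: it sits inside (S9,S83).
The smallest clade enclosing both is (S45,((S26,S73),(S9,S83))); the answer is its 5 terminal taxa in alphabetical order.

S26, S45, S73, S83, S9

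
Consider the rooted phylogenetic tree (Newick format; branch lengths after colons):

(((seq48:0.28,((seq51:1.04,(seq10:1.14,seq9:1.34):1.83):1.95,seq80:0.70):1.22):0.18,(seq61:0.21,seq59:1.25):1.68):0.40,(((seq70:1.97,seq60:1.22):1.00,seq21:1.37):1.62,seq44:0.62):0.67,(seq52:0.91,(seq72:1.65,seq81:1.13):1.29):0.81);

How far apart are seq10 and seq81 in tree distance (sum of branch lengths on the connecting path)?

9.95

The path runs seq10 → … → MRCA → … → seq81; the MRCA is the root of the tree.
Branch lengths along that path: 1.14 + 1.83 + 1.95 + 1.22 + 0.18 + 0.40 + 0.81 + 1.29 + 1.13 = 9.95.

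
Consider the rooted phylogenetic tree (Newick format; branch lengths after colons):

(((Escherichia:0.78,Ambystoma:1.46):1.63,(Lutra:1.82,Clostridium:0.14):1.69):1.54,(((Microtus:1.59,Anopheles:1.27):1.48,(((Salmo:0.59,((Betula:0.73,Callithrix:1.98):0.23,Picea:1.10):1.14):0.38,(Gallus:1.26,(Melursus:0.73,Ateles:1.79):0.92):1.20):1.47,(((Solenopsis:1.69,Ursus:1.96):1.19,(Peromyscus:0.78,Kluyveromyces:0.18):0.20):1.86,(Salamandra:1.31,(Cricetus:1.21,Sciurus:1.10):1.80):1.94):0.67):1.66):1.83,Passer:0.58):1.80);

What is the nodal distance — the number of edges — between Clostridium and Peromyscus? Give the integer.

10

The MRCA of Clostridium and Peromyscus is the root of the tree.
From Clostridium up to that node: 3 branches. From Peromyscus up to the same node: 7 branches. Total: 3 + 7 = 10.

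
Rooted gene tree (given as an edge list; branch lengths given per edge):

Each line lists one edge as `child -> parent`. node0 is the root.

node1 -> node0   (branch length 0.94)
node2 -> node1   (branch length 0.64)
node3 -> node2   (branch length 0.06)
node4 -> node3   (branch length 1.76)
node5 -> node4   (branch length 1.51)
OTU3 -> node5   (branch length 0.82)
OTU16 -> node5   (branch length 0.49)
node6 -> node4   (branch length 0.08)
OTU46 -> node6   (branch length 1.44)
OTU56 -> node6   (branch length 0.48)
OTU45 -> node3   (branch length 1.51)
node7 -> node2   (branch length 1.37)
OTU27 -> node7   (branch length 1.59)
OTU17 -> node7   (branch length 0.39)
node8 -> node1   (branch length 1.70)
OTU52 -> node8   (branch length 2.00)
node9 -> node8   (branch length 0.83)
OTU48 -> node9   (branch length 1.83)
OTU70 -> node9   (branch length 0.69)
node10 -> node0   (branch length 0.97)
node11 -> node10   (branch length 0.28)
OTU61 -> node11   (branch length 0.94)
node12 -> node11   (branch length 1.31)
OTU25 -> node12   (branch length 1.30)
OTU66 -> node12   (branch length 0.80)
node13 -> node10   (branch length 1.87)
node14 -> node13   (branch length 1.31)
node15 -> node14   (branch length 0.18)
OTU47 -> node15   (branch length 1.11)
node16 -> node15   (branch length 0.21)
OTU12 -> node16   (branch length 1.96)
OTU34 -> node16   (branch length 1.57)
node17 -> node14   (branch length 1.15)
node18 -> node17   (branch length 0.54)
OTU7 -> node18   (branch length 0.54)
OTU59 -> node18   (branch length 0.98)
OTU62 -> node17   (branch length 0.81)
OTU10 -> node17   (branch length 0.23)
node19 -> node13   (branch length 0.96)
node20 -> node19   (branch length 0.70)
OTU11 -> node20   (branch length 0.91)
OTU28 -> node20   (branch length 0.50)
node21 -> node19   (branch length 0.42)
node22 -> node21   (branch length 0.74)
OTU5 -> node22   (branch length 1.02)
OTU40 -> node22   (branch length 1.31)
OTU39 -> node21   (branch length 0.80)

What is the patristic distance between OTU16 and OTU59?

12.22

The path runs OTU16 → … → MRCA → … → OTU59; the MRCA is the root of the tree.
Branch lengths along that path: 0.49 + 1.51 + 1.76 + 0.06 + 0.64 + 0.94 + 0.97 + 1.87 + 1.31 + 1.15 + 0.54 + 0.98 = 12.22.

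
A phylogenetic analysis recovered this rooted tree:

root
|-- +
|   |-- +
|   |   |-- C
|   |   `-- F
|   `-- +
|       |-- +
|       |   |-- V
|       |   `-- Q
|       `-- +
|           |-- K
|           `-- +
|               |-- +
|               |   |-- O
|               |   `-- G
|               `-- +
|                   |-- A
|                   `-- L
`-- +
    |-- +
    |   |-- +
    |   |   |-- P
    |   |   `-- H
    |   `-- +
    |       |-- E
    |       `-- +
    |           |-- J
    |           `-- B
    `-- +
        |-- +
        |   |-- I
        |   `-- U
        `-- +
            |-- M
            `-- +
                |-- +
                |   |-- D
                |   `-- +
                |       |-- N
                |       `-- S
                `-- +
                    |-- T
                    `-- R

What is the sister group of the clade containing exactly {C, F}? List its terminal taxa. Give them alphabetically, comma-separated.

The clade containing exactly {C, F} attaches to the tree at the node subtending ((C,F),((V,Q),(K,((O,G),(A,L))))).
The other lineage descending from that same node — the sister group — is ((V,Q),(K,((O,G),(A,L)))); its 7 tips in alphabetical order are the answer.

A, G, K, L, O, Q, V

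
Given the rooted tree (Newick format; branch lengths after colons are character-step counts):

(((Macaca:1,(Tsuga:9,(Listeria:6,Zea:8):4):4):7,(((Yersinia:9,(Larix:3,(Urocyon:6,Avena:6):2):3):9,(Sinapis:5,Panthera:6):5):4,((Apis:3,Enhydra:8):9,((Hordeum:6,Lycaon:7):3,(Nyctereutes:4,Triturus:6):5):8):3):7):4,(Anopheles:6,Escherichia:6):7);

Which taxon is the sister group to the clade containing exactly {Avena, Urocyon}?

The clade containing exactly {Avena, Urocyon} attaches to the tree at the node subtending (Larix,(Urocyon,Avena)).
The other lineage descending from that same node — the sister group — is the single tip Larix.

Larix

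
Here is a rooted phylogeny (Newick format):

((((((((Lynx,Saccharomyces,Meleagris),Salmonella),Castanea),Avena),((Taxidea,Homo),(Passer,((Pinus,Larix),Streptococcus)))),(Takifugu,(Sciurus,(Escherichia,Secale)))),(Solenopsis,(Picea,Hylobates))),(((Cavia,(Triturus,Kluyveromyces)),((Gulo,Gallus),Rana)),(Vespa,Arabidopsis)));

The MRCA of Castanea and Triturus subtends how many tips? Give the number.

The MRCA of Castanea and Triturus is the root, so the clade is the entire tree.
That clade contains 27 terminal taxa: Arabidopsis, Avena, Castanea, Cavia, Escherichia, Gallus, Gulo, Homo, Hylobates, Kluyveromyces, Larix, Lynx, Meleagris, Passer, Picea, Pinus, Rana, Saccharomyces, Salmonella, Sciurus, Secale, Solenopsis, Streptococcus, Takifugu, Taxidea, Triturus, Vespa.

27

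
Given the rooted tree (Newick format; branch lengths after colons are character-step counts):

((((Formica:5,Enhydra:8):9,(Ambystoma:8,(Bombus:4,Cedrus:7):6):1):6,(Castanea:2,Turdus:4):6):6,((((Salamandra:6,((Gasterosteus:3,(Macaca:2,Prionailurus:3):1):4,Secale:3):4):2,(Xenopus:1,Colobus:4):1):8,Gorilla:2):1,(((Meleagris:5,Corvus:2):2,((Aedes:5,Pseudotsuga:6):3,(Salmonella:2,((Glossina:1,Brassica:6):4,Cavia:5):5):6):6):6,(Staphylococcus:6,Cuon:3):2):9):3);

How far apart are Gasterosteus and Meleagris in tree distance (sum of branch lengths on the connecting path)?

44

The path runs Gasterosteus → … → MRCA → … → Meleagris; the MRCA is the node subtending ((((Salamandra,((Gasterosteus,(Macaca,Prionailurus)),Secale)),(Xenopus,Colobus)),Gorilla),(((Meleagris,Corvus),((Aedes,Pseudotsuga),(Salmonella,((Glossina,Brassica),Cavia)))),(Staphylococcus,Cuon))).
Branch lengths along that path: 3 + 4 + 4 + 2 + 8 + 1 + 9 + 6 + 2 + 5 = 44.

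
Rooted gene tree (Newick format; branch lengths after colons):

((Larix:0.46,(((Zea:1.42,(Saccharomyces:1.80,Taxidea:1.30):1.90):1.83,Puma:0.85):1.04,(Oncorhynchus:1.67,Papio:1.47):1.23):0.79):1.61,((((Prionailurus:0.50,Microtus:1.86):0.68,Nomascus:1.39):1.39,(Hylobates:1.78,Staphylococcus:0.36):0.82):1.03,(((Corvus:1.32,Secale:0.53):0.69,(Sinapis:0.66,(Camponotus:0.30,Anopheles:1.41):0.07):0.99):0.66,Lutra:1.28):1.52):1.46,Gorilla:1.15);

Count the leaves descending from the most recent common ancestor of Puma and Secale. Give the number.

19

The MRCA of Puma and Secale is the root, so the clade is the entire tree.
That clade contains 19 terminal taxa: Anopheles, Camponotus, Corvus, Gorilla, Hylobates, Larix, Lutra, Microtus, Nomascus, Oncorhynchus, Papio, Prionailurus, Puma, Saccharomyces, Secale, Sinapis, Staphylococcus, Taxidea, Zea.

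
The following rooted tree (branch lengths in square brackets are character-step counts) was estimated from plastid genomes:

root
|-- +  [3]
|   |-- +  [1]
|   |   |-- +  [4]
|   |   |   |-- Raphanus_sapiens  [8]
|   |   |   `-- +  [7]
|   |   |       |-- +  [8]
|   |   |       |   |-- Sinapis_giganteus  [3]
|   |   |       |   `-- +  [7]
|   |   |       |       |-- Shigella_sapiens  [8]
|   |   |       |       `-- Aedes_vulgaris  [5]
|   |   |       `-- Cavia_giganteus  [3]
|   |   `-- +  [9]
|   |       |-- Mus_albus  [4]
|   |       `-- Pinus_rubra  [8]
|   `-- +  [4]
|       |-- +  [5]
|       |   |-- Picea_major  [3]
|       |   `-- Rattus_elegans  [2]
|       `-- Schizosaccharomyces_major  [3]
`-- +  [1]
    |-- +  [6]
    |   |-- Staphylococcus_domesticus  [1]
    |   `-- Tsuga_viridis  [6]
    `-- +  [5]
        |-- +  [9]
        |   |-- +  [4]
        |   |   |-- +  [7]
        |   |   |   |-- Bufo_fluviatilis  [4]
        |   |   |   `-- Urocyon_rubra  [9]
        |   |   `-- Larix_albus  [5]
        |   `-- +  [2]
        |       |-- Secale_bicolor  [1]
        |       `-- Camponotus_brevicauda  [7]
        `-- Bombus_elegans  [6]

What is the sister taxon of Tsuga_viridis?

Tsuga_viridis attaches to the tree at the node subtending (Staphylococcus_domesticus,Tsuga_viridis).
The other lineage descending from that same node — the sister group — is the single tip Staphylococcus_domesticus.

Staphylococcus_domesticus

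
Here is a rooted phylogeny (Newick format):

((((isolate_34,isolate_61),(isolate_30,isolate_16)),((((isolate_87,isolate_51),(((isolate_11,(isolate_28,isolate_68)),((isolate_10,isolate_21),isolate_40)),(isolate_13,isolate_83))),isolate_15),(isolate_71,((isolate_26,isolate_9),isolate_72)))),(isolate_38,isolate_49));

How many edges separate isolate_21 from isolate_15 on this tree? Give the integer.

7

The MRCA of isolate_21 and isolate_15 is the node subtending (((isolate_87,isolate_51),(((isolate_11,(isolate_28,isolate_68)),((isolate_10,isolate_21),isolate_40)),(isolate_13,isolate_83))),isolate_15).
From isolate_21 up to that node: 6 branches. From isolate_15 up to the same node: 1 branch. Total: 6 + 1 = 7.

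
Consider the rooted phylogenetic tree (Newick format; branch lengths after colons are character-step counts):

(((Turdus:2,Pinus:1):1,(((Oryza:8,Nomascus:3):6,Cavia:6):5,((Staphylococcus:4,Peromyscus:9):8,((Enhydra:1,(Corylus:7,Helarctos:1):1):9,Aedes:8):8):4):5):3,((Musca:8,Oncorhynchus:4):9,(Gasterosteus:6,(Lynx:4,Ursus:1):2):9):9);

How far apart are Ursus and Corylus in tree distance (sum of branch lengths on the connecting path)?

58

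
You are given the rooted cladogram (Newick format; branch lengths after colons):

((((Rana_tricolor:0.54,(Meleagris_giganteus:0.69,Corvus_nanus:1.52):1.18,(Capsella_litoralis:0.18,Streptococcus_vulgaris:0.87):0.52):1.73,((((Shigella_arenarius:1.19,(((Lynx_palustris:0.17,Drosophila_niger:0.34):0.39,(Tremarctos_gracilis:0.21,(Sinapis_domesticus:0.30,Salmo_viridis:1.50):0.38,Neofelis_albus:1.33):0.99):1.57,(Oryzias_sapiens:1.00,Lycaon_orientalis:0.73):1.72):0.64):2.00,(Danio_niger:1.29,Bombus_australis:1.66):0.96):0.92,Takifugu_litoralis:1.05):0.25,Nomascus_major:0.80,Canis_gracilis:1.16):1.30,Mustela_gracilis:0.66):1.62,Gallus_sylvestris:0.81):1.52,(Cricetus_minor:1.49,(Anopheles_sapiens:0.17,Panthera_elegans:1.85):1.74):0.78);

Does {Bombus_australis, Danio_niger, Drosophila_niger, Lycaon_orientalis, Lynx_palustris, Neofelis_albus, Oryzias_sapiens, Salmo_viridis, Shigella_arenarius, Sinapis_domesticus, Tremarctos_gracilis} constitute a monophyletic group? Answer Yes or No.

Yes

The most recent common ancestor of these taxa subtends ((Shigella_arenarius,(((Lynx_palustris,Drosophila_niger),(Tremarctos_gracilis,(Sinapis_domesticus,Salmo_viridis),Neofelis_albus)),(Oryzias_sapiens,Lycaon_orientalis))),(Danio_niger,Bombus_australis)).
That clade has exactly 11 tips — every listed taxon and nothing else — so the group is monophyletic.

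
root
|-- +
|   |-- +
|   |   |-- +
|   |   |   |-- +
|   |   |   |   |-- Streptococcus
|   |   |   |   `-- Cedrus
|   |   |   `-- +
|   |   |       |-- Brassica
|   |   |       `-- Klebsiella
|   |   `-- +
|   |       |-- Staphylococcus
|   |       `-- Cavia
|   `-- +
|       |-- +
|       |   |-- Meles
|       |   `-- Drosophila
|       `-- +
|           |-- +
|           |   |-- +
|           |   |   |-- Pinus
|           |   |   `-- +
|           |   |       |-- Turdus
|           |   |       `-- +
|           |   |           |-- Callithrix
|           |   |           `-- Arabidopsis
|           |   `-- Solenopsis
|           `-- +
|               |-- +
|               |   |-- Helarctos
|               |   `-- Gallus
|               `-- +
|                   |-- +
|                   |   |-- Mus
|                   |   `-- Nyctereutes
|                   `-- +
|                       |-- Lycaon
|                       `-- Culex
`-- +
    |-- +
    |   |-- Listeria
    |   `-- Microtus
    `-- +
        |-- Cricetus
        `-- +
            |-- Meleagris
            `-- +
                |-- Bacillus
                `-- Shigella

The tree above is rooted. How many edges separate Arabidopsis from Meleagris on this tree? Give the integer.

12

The MRCA of Arabidopsis and Meleagris is the root of the tree.
From Arabidopsis up to that node: 8 branches. From Meleagris up to the same node: 4 branches. Total: 8 + 4 = 12.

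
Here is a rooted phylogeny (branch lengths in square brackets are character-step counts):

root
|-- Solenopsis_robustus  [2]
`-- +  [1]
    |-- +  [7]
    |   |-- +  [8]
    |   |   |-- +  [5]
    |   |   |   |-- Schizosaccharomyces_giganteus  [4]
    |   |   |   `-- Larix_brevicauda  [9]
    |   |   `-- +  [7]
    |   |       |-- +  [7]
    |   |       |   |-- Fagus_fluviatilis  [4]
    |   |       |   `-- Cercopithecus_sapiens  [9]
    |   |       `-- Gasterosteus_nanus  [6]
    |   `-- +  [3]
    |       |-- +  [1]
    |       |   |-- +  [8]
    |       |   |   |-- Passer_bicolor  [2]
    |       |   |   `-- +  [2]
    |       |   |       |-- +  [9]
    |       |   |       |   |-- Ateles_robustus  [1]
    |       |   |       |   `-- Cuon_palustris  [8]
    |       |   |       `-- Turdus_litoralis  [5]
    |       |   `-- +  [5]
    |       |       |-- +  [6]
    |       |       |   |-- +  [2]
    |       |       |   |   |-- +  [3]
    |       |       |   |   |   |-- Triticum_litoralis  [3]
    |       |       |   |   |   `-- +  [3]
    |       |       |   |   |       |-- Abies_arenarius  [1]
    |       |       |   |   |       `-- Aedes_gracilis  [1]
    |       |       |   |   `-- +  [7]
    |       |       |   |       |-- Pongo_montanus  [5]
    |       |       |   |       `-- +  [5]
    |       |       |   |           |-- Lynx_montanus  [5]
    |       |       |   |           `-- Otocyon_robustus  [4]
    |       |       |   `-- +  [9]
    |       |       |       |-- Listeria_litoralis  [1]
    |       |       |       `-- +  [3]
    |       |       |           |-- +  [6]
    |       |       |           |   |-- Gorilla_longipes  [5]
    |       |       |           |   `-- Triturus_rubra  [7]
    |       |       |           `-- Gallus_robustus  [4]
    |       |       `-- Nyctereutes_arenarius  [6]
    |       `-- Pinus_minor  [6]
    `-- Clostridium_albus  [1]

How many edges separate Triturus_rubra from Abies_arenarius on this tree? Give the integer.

8

The MRCA of Triturus_rubra and Abies_arenarius is the node subtending (((Triticum_litoralis,(Abies_arenarius,Aedes_gracilis)),(Pongo_montanus,(Lynx_montanus,Otocyon_robustus))),(Listeria_litoralis,((Gorilla_longipes,Triturus_rubra),Gallus_robustus))).
From Triturus_rubra up to that node: 4 branches. From Abies_arenarius up to the same node: 4 branches. Total: 4 + 4 = 8.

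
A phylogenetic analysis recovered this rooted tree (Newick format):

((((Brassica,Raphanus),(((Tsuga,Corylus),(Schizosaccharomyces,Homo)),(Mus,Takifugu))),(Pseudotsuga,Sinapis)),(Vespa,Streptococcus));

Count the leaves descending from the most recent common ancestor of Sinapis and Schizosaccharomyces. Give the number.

10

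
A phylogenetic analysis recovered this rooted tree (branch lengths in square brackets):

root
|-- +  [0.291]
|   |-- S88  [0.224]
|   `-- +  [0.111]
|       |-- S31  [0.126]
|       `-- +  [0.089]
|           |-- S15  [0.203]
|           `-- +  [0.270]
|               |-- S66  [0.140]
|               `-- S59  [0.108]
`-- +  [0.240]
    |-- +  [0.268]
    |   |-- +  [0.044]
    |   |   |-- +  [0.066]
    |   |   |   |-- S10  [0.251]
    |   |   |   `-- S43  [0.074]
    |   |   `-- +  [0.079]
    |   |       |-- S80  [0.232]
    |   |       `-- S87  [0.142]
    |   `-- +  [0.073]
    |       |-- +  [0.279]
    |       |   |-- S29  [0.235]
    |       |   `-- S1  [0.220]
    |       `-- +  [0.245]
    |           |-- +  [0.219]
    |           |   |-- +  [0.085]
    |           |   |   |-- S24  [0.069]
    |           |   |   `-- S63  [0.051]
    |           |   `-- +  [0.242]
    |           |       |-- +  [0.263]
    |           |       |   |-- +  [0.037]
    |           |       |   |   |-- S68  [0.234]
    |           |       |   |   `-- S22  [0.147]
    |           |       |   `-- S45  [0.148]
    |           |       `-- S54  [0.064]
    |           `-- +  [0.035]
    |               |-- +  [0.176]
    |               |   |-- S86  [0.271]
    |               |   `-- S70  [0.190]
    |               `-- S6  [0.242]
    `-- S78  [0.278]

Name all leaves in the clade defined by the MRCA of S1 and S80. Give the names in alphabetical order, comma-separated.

S1, S10, S22, S24, S29, S43, S45, S54, S6, S63, S68, S70, S80, S86, S87

Tracing S1: it sits inside (S29,S1).
Tracing S80: it sits inside (S80,S87).
The smallest clade enclosing both is (((S10,S43),(S80,S87)),((S29,S1),(((S24,S63),(((S68,S22),S45),S54)),((S86,S70),S6)))); the answer is its 15 terminal taxa in alphabetical order.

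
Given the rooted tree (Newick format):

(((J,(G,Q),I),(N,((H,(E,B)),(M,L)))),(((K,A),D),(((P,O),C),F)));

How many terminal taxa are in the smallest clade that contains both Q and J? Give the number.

4

The MRCA of Q and J is the node subtending (J,(G,Q),I).
That clade contains 4 terminal taxa: G, I, J, Q.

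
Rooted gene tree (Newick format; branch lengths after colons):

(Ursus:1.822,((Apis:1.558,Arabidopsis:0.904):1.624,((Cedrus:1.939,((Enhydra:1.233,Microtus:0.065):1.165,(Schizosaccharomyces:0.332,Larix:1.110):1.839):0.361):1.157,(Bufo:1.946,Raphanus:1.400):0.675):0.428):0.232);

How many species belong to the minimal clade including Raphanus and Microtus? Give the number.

7

The MRCA of Raphanus and Microtus is the node subtending ((Cedrus,((Enhydra,Microtus),(Schizosaccharomyces,Larix))),(Bufo,Raphanus)).
That clade contains 7 terminal taxa: Bufo, Cedrus, Enhydra, Larix, Microtus, Raphanus, Schizosaccharomyces.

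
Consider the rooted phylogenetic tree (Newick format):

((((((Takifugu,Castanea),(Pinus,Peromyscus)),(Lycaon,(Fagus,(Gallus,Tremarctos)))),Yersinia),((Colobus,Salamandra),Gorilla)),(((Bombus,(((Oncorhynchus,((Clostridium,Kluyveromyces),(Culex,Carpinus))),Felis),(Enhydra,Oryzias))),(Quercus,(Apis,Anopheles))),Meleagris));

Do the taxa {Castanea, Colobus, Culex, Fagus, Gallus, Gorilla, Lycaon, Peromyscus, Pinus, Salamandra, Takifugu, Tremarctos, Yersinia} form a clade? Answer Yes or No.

No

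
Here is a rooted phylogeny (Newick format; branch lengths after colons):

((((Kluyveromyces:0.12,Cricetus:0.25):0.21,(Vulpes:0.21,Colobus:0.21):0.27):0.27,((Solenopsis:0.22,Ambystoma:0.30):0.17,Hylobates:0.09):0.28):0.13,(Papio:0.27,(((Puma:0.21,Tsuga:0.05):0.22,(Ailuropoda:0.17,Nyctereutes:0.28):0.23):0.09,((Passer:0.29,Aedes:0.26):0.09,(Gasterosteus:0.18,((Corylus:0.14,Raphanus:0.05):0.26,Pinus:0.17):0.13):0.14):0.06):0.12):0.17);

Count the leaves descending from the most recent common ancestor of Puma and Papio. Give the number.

11

The MRCA of Puma and Papio is the node subtending (Papio,(((Puma,Tsuga),(Ailuropoda,Nyctereutes)),((Passer,Aedes),(Gasterosteus,((Corylus,Raphanus),Pinus))))).
That clade contains 11 terminal taxa: Aedes, Ailuropoda, Corylus, Gasterosteus, Nyctereutes, Papio, Passer, Pinus, Puma, Raphanus, Tsuga.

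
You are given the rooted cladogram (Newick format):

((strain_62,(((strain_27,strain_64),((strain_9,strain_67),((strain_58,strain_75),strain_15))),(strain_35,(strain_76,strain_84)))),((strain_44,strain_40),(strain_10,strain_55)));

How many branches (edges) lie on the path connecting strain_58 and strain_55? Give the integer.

10

The MRCA of strain_58 and strain_55 is the root of the tree.
From strain_58 up to that node: 7 branches. From strain_55 up to the same node: 3 branches. Total: 7 + 3 = 10.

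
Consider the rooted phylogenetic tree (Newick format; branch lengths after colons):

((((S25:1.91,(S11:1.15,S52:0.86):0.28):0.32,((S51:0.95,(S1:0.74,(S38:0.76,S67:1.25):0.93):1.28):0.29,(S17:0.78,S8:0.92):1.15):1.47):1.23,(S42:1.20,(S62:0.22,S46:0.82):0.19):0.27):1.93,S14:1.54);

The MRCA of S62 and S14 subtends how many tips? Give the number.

The MRCA of S62 and S14 is the root, so the clade is the entire tree.
That clade contains 13 terminal taxa: S1, S11, S14, S17, S25, S38, S42, S46, S51, S52, S62, S67, S8.

13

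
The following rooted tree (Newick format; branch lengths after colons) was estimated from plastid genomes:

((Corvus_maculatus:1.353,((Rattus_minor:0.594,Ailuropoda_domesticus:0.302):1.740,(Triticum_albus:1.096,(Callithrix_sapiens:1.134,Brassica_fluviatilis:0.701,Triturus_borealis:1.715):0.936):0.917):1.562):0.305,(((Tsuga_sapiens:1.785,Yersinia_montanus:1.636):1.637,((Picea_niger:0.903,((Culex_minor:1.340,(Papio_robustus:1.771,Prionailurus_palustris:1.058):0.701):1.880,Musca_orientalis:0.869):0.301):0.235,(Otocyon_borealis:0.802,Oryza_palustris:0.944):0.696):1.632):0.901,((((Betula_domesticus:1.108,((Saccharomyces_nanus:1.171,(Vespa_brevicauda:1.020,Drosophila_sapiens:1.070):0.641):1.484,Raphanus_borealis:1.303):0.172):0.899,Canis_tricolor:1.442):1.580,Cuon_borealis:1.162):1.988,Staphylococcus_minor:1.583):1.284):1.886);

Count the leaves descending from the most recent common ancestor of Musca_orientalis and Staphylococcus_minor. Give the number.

The MRCA of Musca_orientalis and Staphylococcus_minor is the node subtending (((Tsuga_sapiens,Yersinia_montanus),((Picea_niger,((Culex_minor,(Papio_robustus,Prionailurus_palustris)),Musca_orientalis)),(Otocyon_borealis,Oryza_palustris))),((((Betula_domesticus,((Saccharomyces_nanus,(Vespa_brevicauda,Drosophila_sapiens)),Raphanus_borealis)),Canis_tricolor),Cuon_borealis),Staphylococcus_minor)).
That clade contains 17 terminal taxa: Betula_domesticus, Canis_tricolor, Culex_minor, Cuon_borealis, Drosophila_sapiens, Musca_orientalis, Oryza_palustris, Otocyon_borealis, Papio_robustus, Picea_niger, Prionailurus_palustris, Raphanus_borealis, Saccharomyces_nanus, Staphylococcus_minor, Tsuga_sapiens, Vespa_brevicauda, Yersinia_montanus.

17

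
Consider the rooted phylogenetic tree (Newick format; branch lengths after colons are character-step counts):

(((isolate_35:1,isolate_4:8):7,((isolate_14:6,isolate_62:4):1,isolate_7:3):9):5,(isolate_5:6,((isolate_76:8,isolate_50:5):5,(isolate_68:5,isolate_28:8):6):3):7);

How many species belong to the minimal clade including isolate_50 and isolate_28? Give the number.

The MRCA of isolate_50 and isolate_28 is the node subtending ((isolate_76,isolate_50),(isolate_68,isolate_28)).
That clade contains 4 terminal taxa: isolate_28, isolate_50, isolate_68, isolate_76.

4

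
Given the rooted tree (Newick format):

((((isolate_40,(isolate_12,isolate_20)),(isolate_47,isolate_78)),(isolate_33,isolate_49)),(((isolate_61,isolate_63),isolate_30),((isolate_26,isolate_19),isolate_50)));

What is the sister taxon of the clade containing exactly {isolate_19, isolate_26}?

isolate_50

The clade containing exactly {isolate_19, isolate_26} attaches to the tree at the node subtending ((isolate_26,isolate_19),isolate_50).
The other lineage descending from that same node — the sister group — is the single tip isolate_50.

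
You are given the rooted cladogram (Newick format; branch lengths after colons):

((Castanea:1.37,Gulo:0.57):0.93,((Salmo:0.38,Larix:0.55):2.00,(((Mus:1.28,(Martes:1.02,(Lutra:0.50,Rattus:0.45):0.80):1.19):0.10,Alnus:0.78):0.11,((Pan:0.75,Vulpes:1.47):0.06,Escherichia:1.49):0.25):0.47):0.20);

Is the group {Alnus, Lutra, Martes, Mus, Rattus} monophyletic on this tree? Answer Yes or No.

Yes

The most recent common ancestor of these taxa subtends ((Mus,(Martes,(Lutra,Rattus))),Alnus).
That clade has exactly 5 tips — every listed taxon and nothing else — so the group is monophyletic.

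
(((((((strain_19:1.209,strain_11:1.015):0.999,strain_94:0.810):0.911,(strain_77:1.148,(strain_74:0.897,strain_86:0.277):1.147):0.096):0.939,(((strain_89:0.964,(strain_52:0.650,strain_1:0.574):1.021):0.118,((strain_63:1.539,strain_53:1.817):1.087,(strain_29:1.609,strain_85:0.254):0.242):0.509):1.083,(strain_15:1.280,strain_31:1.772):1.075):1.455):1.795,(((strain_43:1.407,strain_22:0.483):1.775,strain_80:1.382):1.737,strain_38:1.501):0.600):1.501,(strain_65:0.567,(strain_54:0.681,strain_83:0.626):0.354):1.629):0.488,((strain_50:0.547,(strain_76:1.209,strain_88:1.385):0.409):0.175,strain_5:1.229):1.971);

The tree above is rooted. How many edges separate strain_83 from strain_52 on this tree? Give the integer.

10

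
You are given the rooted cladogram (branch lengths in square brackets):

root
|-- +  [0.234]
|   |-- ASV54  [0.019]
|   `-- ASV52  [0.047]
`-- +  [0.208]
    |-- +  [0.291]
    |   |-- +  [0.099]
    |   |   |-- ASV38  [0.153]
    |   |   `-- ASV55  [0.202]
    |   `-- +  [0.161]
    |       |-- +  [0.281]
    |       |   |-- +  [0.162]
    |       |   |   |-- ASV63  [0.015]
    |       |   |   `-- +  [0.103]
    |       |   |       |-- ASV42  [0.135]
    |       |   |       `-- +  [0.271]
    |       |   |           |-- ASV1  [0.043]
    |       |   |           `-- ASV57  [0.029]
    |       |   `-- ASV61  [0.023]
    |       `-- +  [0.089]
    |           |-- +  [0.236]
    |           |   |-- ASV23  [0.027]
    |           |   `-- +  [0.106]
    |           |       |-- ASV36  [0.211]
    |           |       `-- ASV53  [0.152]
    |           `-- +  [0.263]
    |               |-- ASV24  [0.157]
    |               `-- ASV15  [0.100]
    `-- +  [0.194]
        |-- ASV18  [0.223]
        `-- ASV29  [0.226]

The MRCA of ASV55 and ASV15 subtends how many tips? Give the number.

12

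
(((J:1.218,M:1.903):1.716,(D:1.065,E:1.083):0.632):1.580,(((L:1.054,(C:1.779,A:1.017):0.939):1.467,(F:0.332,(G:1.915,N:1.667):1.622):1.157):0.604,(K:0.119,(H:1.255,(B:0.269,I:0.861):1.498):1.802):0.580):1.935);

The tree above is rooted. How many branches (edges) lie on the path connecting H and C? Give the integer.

The MRCA of H and C is the node subtending (((L,(C,A)),(F,(G,N))),(K,(H,(B,I)))).
From H up to that node: 3 branches. From C up to the same node: 4 branches. Total: 3 + 4 = 7.

7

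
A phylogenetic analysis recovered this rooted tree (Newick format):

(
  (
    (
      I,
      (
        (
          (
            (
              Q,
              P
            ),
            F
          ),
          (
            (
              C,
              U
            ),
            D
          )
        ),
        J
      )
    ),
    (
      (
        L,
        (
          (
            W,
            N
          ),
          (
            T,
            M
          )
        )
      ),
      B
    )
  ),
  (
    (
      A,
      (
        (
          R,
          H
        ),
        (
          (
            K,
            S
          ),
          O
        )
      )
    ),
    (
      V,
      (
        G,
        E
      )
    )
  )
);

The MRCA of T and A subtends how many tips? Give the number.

The MRCA of T and A is the root, so the clade is the entire tree.
That clade contains 23 terminal taxa: A, B, C, D, E, F, G, H, I, J, K, L, M, N, O, P, Q, R, S, T, U, V, W.

23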